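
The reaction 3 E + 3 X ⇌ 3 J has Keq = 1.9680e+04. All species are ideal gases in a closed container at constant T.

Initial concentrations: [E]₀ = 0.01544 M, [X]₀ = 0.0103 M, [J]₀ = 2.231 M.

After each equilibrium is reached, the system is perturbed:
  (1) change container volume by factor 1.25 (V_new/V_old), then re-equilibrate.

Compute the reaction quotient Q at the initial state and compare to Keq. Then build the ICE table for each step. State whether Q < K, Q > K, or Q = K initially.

Q₀ = 2.7609e+12 vs Keq = 1.9680e+04 ⇒ Q>K, reverse
Step 1:
                    E           X           J
  Initial     0.01544      0.0103       2.231
  Change       0.2575      0.2575     -0.2575
  Equil        0.2729      0.2678       1.973
  solve Keq expr → x = -0.08584; check Q = 1.9680e+04
Then change container volume by factor 1.25 (V_new/V_old).
Step 2:
                    E           X           J
  Initial      0.2184      0.2142       1.579
  Change      0.02371     0.02371    -0.02371
  Equil        0.2421       0.238       1.555
  solve Keq expr → x = -0.007902; check Q = 1.9680e+04

Q₀ = 2.7609e+12; Q > K (proceeds reverse)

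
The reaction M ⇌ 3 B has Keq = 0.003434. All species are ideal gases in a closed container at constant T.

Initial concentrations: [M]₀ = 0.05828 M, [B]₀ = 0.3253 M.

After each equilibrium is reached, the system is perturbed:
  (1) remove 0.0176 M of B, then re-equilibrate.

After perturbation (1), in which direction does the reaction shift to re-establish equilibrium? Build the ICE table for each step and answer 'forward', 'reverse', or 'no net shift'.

Direction: forward

Q₀ = 0.5907 vs Keq = 0.003434 ⇒ Q>K, reverse
Step 1:
                    M           B
  init        0.05828      0.3253
  Δ           0.08229     -0.2469
  eq           0.1406     0.07844
  solve Keq expr → x = -0.08229; check Q = 0.003434
Then remove 0.0176 M of B.
Step 2:
                    M           B
  init         0.1406     0.06084
  Δ          -0.00552     0.01656
  eq            0.135      0.0774
  solve Keq expr → x = 0.00552; check Q = 0.003434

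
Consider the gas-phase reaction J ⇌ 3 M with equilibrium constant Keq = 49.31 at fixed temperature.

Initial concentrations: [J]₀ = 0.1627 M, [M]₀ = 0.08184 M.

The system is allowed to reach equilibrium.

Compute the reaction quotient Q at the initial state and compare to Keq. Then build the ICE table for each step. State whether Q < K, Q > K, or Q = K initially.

Q₀ = 0.003369 vs Keq = 49.31 ⇒ Q<K, forward
Step 1:
                    J           M
  I            0.1627     0.08184
  C           -0.1592      0.4775
  E          0.003548      0.5593
  solve Keq expr → x = 0.1592; check Q = 49.31

Q₀ = 0.003369; Q < K (proceeds forward)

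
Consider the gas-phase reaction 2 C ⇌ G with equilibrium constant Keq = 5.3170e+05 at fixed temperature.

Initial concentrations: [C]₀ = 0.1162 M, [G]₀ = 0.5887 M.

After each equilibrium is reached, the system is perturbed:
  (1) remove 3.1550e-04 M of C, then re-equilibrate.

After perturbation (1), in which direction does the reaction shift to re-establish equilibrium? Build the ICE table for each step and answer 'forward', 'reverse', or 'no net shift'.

Q₀ = 43.6 vs Keq = 5.3170e+05 ⇒ Q<K, forward
Step 1:
                    C           G
  Initial      0.1162      0.5887
  Change      -0.1151     0.05755
  Equil      0.001102      0.6462
  solve Keq expr → x = 0.05755; check Q = 5.3170e+05
Then remove 3.1550e-04 M of C.
Step 2:
                    C           G
  Initial  7.8697e-04      0.6462
  Change   3.1537e-04 -1.5768e-04
  Equil      0.001102      0.6461
  solve Keq expr → x = -1.5768e-04; check Q = 5.3170e+05

Direction: reverse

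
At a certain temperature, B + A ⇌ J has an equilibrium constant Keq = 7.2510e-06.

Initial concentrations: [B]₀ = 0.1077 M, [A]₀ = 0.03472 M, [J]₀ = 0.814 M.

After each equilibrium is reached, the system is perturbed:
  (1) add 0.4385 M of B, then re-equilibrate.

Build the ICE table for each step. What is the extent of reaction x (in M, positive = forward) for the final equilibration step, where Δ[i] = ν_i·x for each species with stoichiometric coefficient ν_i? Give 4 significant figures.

x = 2.6985e-06 M

Q₀ = 217.7 vs Keq = 7.2510e-06 ⇒ Q>K, reverse
Step 1:
                   B          A          J
  I           0.1077    0.03472      0.814
  C            0.814      0.814     -0.814
  E           0.9217     0.8487 5.6721e-06
  solve Keq expr → x = -0.814; check Q = 7.2510e-06
Then add 0.4385 M of B.
Step 2:
                   B          A          J
  I             1.36     0.8487 5.6721e-06
  C       -2.6985e-06 -2.6985e-06 2.6985e-06
  E             1.36     0.8487 8.3706e-06
  solve Keq expr → x = 2.6985e-06; check Q = 7.2510e-06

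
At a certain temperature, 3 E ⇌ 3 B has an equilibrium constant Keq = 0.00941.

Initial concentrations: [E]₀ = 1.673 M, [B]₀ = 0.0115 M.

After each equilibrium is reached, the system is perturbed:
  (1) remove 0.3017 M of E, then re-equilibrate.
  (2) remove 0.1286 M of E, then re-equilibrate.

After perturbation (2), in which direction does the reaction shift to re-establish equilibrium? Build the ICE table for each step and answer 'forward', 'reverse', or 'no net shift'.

Q₀ = 3.2479e-07 vs Keq = 0.00941 ⇒ Q<K, forward
Step 1:
                    E           B
  I             1.673      0.0115
  C           -0.2821      0.2821
  E             1.391      0.2936
  solve Keq expr → x = 0.09405; check Q = 0.00941
Then remove 0.3017 M of E.
Step 2:
                    E           B
  I             1.089      0.2936
  C           0.05259    -0.05259
  E             1.142       0.241
  solve Keq expr → x = -0.01753; check Q = 0.00941
Then remove 0.1286 M of E.
Step 3:
                    E           B
  I             1.013       0.241
  C           0.02242    -0.02242
  E             1.036      0.2186
  solve Keq expr → x = -0.007472; check Q = 0.00941

Direction: reverse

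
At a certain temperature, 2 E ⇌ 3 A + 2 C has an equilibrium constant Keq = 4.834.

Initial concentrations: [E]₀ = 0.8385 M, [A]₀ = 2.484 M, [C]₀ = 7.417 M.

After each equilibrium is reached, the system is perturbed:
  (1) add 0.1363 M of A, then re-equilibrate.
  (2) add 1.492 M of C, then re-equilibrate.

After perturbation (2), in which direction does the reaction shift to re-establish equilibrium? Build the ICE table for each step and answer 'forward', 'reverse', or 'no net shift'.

Q₀ = 1199 vs Keq = 4.834 ⇒ Q>K, reverse
Step 1:
                   E          A          C
  Initial     0.8385      2.484      7.417
  Change       1.135     -1.703     -1.135
  Equil        1.974     0.7814      6.282
  solve Keq expr → x = -0.5675; check Q = 4.834
Then add 0.1363 M of A.
Step 2:
                   E          A          C
  Initial      1.974     0.9177      6.282
  Change     0.07375    -0.1106   -0.07375
  Equil        2.047     0.8071      6.208
  solve Keq expr → x = -0.03687; check Q = 4.834
Then add 1.492 M of C.
Step 3:
                   E          A          C
  Initial      2.047     0.8071        7.7
  Change     0.06035   -0.09053   -0.06035
  Equil        2.108     0.7166       7.64
  solve Keq expr → x = -0.03018; check Q = 4.834

Direction: reverse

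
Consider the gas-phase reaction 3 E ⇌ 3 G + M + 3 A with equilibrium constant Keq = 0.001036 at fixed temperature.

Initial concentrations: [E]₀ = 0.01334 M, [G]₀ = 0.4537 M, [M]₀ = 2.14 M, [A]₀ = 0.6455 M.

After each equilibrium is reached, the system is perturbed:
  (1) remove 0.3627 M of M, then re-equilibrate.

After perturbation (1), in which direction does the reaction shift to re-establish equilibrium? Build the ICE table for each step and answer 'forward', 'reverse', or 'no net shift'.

Q₀ = 2.2643e+04 vs Keq = 0.001036 ⇒ Q>K, reverse
Step 1:
                    E           G           M           A
  Initial     0.01334      0.4537        2.14      0.6455
  Change       0.3533     -0.3533     -0.1178     -0.3533
  Equil        0.3666      0.1004       2.022      0.2922
  solve Keq expr → x = -0.1178; check Q = 0.001036
Then remove 0.3627 M of M.
Step 2:
                    E           G           M           A
  Initial      0.3666      0.1004        1.66      0.2922
  Change    -0.004126    0.004126    0.001375    0.004126
  Equil        0.3625      0.1045       1.661      0.2963
  solve Keq expr → x = 0.001375; check Q = 0.001036

Direction: forward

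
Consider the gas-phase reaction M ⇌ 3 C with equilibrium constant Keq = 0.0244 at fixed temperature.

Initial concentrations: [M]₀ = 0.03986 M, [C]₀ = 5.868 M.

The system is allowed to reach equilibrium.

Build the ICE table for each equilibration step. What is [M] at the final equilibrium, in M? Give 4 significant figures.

[M]_eq = 1.877 M

Q₀ = 5069 vs Keq = 0.0244 ⇒ Q>K, reverse
Step 1:
                    M           C
  I           0.03986       5.868
  C             1.837       -5.51
  E             1.877      0.3578
  solve Keq expr → x = -1.837; check Q = 0.0244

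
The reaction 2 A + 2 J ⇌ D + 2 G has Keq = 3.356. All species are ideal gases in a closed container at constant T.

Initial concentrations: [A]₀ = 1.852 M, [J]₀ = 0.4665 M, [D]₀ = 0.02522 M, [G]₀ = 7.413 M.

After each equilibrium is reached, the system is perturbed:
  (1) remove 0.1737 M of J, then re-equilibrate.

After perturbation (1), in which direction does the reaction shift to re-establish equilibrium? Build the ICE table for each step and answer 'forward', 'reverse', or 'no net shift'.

Direction: reverse

Q₀ = 1.857 vs Keq = 3.356 ⇒ Q<K, forward
Step 1:
                   A          J          D          G
  Initial      1.852     0.4665    0.02522      7.413
  Change    -0.02739   -0.02739     0.0137    0.02739
  Equil        1.825     0.4391    0.03892       7.44
  solve Keq expr → x = 0.0137; check Q = 3.356
Then remove 0.1737 M of J.
Step 2:
                   A          J          D          G
  Initial      1.825     0.2654    0.03892       7.44
  Change     0.03854    0.03854   -0.01927   -0.03854
  Equil        1.863      0.304    0.01964      7.402
  solve Keq expr → x = -0.01927; check Q = 3.356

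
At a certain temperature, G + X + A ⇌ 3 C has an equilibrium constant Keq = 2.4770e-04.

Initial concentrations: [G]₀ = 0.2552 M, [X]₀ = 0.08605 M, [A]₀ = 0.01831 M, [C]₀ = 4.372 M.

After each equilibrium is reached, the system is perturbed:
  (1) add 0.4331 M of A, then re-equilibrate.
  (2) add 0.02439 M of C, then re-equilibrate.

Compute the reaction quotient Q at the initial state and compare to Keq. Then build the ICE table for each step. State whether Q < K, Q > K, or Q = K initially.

Q₀ = 2.0784e+05 vs Keq = 2.4770e-04 ⇒ Q>K, reverse
Step 1:
                  G         X         A         C
  init       0.2552   0.08605   0.01831     4.372
  Δ           1.425     1.425     1.425    -4.275
  eq           1.68     1.511     1.443   0.09683
  solve Keq expr → x = -1.425; check Q = 2.4770e-04
Then add 0.4331 M of A.
Step 2:
                  G         X         A         C
  init         1.68     1.511     1.876   0.09683
  Δ        -0.00289  -0.00289  -0.00289  0.008669
  eq          1.677     1.508     1.874    0.1055
  solve Keq expr → x = 0.00289; check Q = 2.4770e-04
Then add 0.02439 M of C.
Step 3:
                  G         X         A         C
  init        1.677     1.508     1.874    0.1299
  Δ        0.007963  0.007963  0.007963  -0.02389
  eq          1.685     1.516     1.882     0.106
  solve Keq expr → x = -0.007963; check Q = 2.4770e-04

Q₀ = 2.0784e+05; Q > K (proceeds reverse)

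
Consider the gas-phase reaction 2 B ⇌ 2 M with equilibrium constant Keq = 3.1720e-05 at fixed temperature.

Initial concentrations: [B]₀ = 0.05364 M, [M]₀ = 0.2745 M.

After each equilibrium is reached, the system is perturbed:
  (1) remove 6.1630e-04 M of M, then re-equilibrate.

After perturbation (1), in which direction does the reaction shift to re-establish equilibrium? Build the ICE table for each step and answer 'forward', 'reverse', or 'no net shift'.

Direction: forward

Q₀ = 26.19 vs Keq = 3.1720e-05 ⇒ Q>K, reverse
Step 1:
                    B           M
  I           0.05364      0.2745
  C            0.2727     -0.2727
  E            0.3263    0.001838
  solve Keq expr → x = -0.1363; check Q = 3.1720e-05
Then remove 6.1630e-04 M of M.
Step 2:
                    B           M
  I            0.3263    0.001221
  C       -6.1285e-04  6.1285e-04
  E            0.3257    0.001834
  solve Keq expr → x = 3.0642e-04; check Q = 3.1720e-05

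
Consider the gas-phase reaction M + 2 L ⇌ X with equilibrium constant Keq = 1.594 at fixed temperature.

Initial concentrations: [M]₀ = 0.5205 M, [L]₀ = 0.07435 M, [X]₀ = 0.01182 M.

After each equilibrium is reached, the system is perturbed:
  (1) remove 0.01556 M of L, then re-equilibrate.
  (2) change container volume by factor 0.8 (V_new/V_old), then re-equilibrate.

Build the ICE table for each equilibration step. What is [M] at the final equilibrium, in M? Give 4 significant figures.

Q₀ = 4.108 vs Keq = 1.594 ⇒ Q>K, reverse
Step 1:
                   M          L          X
  init        0.5205    0.07435    0.01182
  Δ         0.005663    0.01133  -0.005663
  eq          0.5262    0.08568   0.006157
  solve Keq expr → x = -0.005663; check Q = 1.594
Then remove 0.01556 M of L.
Step 2:
                   M          L          X
  init        0.5262    0.07012   0.006157
  Δ         0.001627   0.003255  -0.001627
  eq          0.5278    0.07337   0.004529
  solve Keq expr → x = -0.001627; check Q = 1.594
Then change container volume by factor 0.8 (V_new/V_old).
Step 3:
                   M          L          X
  init        0.6597    0.09171   0.005661
  Δ        -0.002294  -0.004588   0.002294
  eq          0.6574    0.08713   0.007955
  solve Keq expr → x = 0.002294; check Q = 1.594

[M]_eq = 0.6574 M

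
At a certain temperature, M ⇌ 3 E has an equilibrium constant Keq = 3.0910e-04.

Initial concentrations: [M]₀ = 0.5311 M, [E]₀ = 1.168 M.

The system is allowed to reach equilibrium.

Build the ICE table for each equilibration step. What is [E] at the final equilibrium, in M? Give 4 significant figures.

Q₀ = 3 vs Keq = 3.0910e-04 ⇒ Q>K, reverse
Step 1:
                    M           E
  Initial      0.5311       1.168
  Change       0.3676      -1.103
  Equil        0.8987     0.06525
  solve Keq expr → x = -0.3676; check Q = 3.0910e-04

[E]_eq = 0.06525 M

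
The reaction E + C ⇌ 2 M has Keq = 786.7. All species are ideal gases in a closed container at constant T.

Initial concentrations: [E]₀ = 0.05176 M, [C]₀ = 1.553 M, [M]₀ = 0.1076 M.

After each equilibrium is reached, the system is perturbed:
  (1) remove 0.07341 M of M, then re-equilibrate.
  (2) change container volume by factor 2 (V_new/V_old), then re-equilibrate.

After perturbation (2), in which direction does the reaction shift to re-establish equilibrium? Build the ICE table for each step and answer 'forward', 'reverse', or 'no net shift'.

Direction: no net shift

Q₀ = 0.144 vs Keq = 786.7 ⇒ Q<K, forward
Step 1:
                   E          C          M
  I          0.05176      1.553     0.1076
  C         -0.05172   -0.05172     0.1034
  E       3.7712e-05      1.501      0.211
  solve Keq expr → x = 0.05172; check Q = 786.7
Then remove 0.07341 M of M.
Step 2:
                   E          C          M
  I       3.7712e-05      1.501     0.1376
  C       -2.1662e-05 -2.1662e-05 4.3325e-05
  E       1.6050e-05      1.501     0.1377
  solve Keq expr → x = 2.1662e-05; check Q = 786.7
Then change container volume by factor 2 (V_new/V_old).
Step 3:
                   E          C          M
  I       8.0248e-06     0.7506    0.06884
  C                0          0          0
  E       8.0248e-06     0.7506    0.06884
  solve Keq expr → x = 0; check Q = 786.7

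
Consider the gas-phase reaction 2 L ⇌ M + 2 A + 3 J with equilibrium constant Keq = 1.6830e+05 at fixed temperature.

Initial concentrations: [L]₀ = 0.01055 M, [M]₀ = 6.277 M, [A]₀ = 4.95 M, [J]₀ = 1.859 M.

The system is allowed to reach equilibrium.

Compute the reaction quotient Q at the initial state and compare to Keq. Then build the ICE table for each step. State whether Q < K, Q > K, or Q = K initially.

Q₀ = 8.8776e+06 vs Keq = 1.6830e+05 ⇒ Q>K, reverse
Step 1:
                   L          M          A          J
  init       0.01055      6.277       4.95      1.859
  Δ          0.05959   -0.02979   -0.05959   -0.08938
  eq         0.07014      6.247       4.89       1.77
  solve Keq expr → x = -0.02979; check Q = 1.6830e+05

Q₀ = 8.8776e+06; Q > K (proceeds reverse)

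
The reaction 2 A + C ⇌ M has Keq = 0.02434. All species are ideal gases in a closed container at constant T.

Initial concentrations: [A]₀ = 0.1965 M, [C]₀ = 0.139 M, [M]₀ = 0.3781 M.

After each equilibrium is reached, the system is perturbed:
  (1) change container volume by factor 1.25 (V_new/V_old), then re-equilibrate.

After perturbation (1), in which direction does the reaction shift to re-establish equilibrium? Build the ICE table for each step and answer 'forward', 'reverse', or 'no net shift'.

Q₀ = 70.45 vs Keq = 0.02434 ⇒ Q>K, reverse
Step 1:
                    A           C           M
  init         0.1965       0.139      0.3781
  Δ            0.7348      0.3674     -0.3674
  eq           0.9313      0.5064     0.01069
  solve Keq expr → x = -0.3674; check Q = 0.02434
Then change container volume by factor 1.25 (V_new/V_old).
Step 2:
                    A           C           M
  init         0.7451      0.4051    0.008553
  Δ          0.005903    0.002951   -0.002951
  eq            0.751      0.4081    0.005601
  solve Keq expr → x = -0.002951; check Q = 0.02434

Direction: reverse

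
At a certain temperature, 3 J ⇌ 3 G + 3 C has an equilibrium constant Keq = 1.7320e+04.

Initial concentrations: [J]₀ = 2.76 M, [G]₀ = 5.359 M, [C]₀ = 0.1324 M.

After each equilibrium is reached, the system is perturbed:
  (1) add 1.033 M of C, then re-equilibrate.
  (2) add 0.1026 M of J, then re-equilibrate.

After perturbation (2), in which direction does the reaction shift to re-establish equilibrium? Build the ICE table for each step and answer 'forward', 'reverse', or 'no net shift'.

Direction: forward

Q₀ = 0.01699 vs Keq = 1.7320e+04 ⇒ Q<K, forward
Step 1:
                    J           G           C
  init           2.76       5.359      0.1324
  Δ            -2.112       2.112       2.112
  eq           0.6481       7.471       2.244
  solve Keq expr → x = 0.704; check Q = 1.7320e+04
Then add 1.033 M of C.
Step 2:
                    J           G           C
  init         0.6481       7.471       3.277
  Δ             0.212      -0.212      -0.212
  eq             0.86       7.259       3.065
  solve Keq expr → x = -0.07065; check Q = 1.7320e+04
Then add 0.1026 M of J.
Step 3:
                    J           G           C
  init         0.9626       7.259       3.065
  Δ          -0.07319     0.07319     0.07319
  eq           0.8894       7.332       3.139
  solve Keq expr → x = 0.0244; check Q = 1.7320e+04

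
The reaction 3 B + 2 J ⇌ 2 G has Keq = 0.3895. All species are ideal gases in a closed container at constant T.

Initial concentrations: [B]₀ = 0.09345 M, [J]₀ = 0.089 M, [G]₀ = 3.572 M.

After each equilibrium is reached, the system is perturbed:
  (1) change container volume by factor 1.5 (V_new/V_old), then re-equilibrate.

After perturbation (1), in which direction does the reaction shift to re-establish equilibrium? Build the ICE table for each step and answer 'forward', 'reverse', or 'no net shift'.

Q₀ = 1.9738e+06 vs Keq = 0.3895 ⇒ Q>K, reverse
Step 1:
                  B         J         G
  I         0.09345     0.089     3.572
  C           1.879     1.253    -1.253
  E           1.972     1.342     2.319
  solve Keq expr → x = -0.6263; check Q = 0.3895
Then change container volume by factor 1.5 (V_new/V_old).
Step 2:
                  B         J         G
  I           1.315    0.8944     1.546
  C          0.2802    0.1868   -0.1868
  E           1.595     1.081     1.359
  solve Keq expr → x = -0.0934; check Q = 0.3895

Direction: reverse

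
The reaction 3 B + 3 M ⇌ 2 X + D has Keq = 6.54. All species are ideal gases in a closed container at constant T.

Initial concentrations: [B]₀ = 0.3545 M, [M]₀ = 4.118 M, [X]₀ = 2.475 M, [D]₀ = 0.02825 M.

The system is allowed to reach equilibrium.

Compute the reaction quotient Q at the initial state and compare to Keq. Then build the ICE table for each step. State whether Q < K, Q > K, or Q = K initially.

Q₀ = 0.05562; Q < K (proceeds forward)

Q₀ = 0.05562 vs Keq = 6.54 ⇒ Q<K, forward
Step 1:
                   B          M          X          D
  init        0.3545      4.118      2.475    0.02825
  Δ          -0.2308    -0.2308     0.1539    0.07694
  eq          0.1237      3.887      2.629     0.1052
  solve Keq expr → x = 0.07694; check Q = 6.54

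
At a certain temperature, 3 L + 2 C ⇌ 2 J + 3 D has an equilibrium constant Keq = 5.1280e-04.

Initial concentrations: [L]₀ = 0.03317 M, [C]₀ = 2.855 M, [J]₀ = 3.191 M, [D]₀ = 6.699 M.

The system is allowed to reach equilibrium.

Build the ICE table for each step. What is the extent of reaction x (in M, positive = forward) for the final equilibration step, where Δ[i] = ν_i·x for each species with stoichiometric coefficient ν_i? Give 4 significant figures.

Q₀ = 1.0290e+07 vs Keq = 5.1280e-04 ⇒ Q>K, reverse
Step 1:
                   L          C          J          D
  Initial    0.03317      2.855      3.191      6.699
  Change        4.31      2.873     -2.873      -4.31
  Equil        4.343      5.728     0.3179      2.389
  solve Keq expr → x = -1.437; check Q = 5.1280e-04

x = -1.437 M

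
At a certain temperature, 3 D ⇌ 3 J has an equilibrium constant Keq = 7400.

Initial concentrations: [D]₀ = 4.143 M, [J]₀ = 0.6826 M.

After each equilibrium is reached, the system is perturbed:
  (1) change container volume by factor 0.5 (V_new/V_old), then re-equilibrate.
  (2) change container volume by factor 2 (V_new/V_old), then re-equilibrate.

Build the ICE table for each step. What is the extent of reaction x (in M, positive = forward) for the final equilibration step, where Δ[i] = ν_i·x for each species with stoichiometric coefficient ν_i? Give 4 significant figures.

x = 0 M

Q₀ = 0.004473 vs Keq = 7400 ⇒ Q<K, forward
Step 1:
                    D           J
  I             4.143      0.6826
  C            -3.907       3.907
  E            0.2355        4.59
  solve Keq expr → x = 1.302; check Q = 7400
Then change container volume by factor 0.5 (V_new/V_old).
Step 2:
                    D           J
  I            0.4711        9.18
  C                 0           0
  E            0.4711        9.18
  solve Keq expr → x = 0; check Q = 7400
Then change container volume by factor 2 (V_new/V_old).
Step 3:
                    D           J
  I            0.2355        4.59
  C                 0           0
  E            0.2355        4.59
  solve Keq expr → x = 0; check Q = 7400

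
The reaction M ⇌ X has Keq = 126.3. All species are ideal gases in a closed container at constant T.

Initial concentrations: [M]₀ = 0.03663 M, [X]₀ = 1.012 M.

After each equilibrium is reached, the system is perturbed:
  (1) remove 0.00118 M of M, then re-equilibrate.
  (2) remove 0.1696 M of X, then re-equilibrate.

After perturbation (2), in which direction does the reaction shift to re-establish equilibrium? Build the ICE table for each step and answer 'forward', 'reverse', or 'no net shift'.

Direction: forward

Q₀ = 27.63 vs Keq = 126.3 ⇒ Q<K, forward
Step 1:
                   M          X
  init       0.03663      1.012
  Δ         -0.02839    0.02839
  eq        0.008237       1.04
  solve Keq expr → x = 0.02839; check Q = 126.3
Then remove 0.00118 M of M.
Step 2:
                   M          X
  init      0.007057       1.04
  Δ         0.001171  -0.001171
  eq        0.008228      1.039
  solve Keq expr → x = -0.001171; check Q = 126.3
Then remove 0.1696 M of X.
Step 3:
                   M          X
  init      0.008228     0.8696
  Δ        -0.001332   0.001332
  eq        0.006896      0.871
  solve Keq expr → x = 0.001332; check Q = 126.3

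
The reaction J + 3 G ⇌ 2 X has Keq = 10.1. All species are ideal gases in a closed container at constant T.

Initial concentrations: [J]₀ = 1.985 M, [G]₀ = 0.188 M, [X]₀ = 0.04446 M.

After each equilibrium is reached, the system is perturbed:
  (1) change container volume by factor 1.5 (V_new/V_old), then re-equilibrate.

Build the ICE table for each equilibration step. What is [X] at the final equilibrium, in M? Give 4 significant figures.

Q₀ = 0.1499 vs Keq = 10.1 ⇒ Q<K, forward
Step 1:
                   J          G          X
  init         1.985      0.188    0.04446
  Δ         -0.03394    -0.1018    0.06787
  eq           1.951    0.08619     0.1123
  solve Keq expr → x = 0.03394; check Q = 10.1
Then change container volume by factor 1.5 (V_new/V_old).
Step 2:
                   J          G          X
  init         1.301    0.05746    0.07489
  Δ         0.004068     0.0122  -0.008136
  eq           1.305    0.06967    0.06675
  solve Keq expr → x = -0.004068; check Q = 10.1

[X]_eq = 0.06675 M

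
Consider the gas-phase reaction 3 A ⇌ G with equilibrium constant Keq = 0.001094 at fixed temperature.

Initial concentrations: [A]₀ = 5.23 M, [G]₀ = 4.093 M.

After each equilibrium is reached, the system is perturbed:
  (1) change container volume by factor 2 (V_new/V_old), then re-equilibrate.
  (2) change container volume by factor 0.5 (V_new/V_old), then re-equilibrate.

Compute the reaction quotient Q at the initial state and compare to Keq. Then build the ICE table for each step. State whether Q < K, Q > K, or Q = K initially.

Q₀ = 0.02861; Q > K (proceeds reverse)

Q₀ = 0.02861 vs Keq = 0.001094 ⇒ Q>K, reverse
Step 1:
                   A          G
  I             5.23      4.093
  C            6.703     -2.234
  E            11.93      1.859
  solve Keq expr → x = -2.234; check Q = 0.001094
Then change container volume by factor 2 (V_new/V_old).
Step 2:
                   A          G
  I            5.966     0.9294
  C             1.45    -0.4832
  E            7.416     0.4462
  solve Keq expr → x = -0.4832; check Q = 0.001094
Then change container volume by factor 0.5 (V_new/V_old).
Step 3:
                   A          G
  I            14.83     0.8924
  C           -2.899     0.9664
  E            11.93      1.859
  solve Keq expr → x = 0.9664; check Q = 0.001094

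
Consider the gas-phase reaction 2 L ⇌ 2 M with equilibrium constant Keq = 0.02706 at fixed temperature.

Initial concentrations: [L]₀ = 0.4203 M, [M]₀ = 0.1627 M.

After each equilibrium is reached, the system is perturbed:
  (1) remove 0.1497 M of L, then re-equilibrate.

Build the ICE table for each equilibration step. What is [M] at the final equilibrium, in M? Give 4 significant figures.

Q₀ = 0.1498 vs Keq = 0.02706 ⇒ Q>K, reverse
Step 1:
                   L          M
  I           0.4203     0.1627
  C          0.08034   -0.08034
  E           0.5006    0.08236
  solve Keq expr → x = -0.04017; check Q = 0.02706
Then remove 0.1497 M of L.
Step 2:
                   L          M
  I           0.3509    0.08236
  C          0.02115   -0.02115
  E           0.3721    0.06121
  solve Keq expr → x = -0.01057; check Q = 0.02706

[M]_eq = 0.06121 M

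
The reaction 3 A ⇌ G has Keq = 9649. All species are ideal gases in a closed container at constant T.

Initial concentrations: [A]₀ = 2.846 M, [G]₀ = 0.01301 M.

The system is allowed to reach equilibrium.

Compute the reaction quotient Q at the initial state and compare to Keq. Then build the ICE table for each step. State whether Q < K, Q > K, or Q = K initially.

Q₀ = 5.6438e-04 vs Keq = 9649 ⇒ Q<K, forward
Step 1:
                   A          G
  Initial      2.846    0.01301
  Change        -2.8     0.9333
  Equil      0.04612     0.9463
  solve Keq expr → x = 0.9333; check Q = 9649

Q₀ = 5.6438e-04; Q < K (proceeds forward)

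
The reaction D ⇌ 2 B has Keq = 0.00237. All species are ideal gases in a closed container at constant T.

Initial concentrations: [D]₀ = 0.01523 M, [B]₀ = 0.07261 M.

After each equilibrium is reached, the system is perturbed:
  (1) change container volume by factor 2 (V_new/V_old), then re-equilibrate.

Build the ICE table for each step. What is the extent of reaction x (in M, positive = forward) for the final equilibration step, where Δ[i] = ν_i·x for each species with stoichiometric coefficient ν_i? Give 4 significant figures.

Q₀ = 0.3462 vs Keq = 0.00237 ⇒ Q>K, reverse
Step 1:
                  D         B
  Initial   0.01523   0.07261
  Change    0.03107  -0.06214
  Equil      0.0463   0.01047
  solve Keq expr → x = -0.03107; check Q = 0.00237
Then change container volume by factor 2 (V_new/V_old).
Step 2:
                  D         B
  Initial   0.02315  0.005237
  Change  -0.001004  0.002007
  Equil     0.02215  0.007245
  solve Keq expr → x = 0.001004; check Q = 0.00237

x = 0.001004 M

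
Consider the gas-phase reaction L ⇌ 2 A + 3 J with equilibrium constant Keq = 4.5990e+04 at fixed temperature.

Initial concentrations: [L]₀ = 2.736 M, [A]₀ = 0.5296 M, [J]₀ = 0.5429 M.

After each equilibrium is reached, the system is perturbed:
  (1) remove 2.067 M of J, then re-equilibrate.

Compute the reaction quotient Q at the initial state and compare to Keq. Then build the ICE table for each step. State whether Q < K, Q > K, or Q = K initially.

Q₀ = 0.0164 vs Keq = 4.5990e+04 ⇒ Q<K, forward
Step 1:
                   L          A          J
  init         2.736     0.5296     0.5429
  Δ           -2.432      4.863      7.295
  eq          0.3044      5.393      7.838
  solve Keq expr → x = 2.432; check Q = 4.5990e+04
Then remove 2.067 M of J.
Step 2:
                   L          A          J
  init        0.3044      5.393      5.771
  Δ          -0.1388     0.2777     0.4165
  eq          0.1656       5.67      6.187
  solve Keq expr → x = 0.1388; check Q = 4.5990e+04

Q₀ = 0.0164; Q < K (proceeds forward)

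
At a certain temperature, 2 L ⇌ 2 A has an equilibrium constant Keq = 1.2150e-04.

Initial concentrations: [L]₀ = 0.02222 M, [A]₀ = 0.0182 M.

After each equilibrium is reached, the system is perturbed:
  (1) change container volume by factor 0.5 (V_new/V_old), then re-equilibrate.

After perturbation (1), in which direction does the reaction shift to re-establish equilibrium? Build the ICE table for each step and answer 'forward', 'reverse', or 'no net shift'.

Q₀ = 0.6709 vs Keq = 1.2150e-04 ⇒ Q>K, reverse
Step 1:
                  L         A
  init      0.02222    0.0182
  Δ         0.01776  -0.01776
  eq        0.03998 4.4068e-04
  solve Keq expr → x = -0.00888; check Q = 1.2150e-04
Then change container volume by factor 0.5 (V_new/V_old).
Step 2:
                  L         A
  init      0.07996 8.8136e-04
  Δ               0         0
  eq        0.07996 8.8136e-04
  solve Keq expr → x = 0; check Q = 1.2150e-04

Direction: no net shift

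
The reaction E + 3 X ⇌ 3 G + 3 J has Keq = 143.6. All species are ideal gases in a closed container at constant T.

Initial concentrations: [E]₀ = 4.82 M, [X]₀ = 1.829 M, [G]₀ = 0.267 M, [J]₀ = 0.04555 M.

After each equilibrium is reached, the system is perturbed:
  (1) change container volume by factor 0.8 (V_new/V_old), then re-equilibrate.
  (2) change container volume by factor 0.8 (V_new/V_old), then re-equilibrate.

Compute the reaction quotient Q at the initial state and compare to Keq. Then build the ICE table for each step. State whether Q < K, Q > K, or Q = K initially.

Q₀ = 6.0997e-08; Q < K (proceeds forward)

Q₀ = 6.0997e-08 vs Keq = 143.6 ⇒ Q<K, forward
Step 1:
                   E          X          G          J
  I             4.82      1.829      0.267    0.04555
  C          -0.5021     -1.506      1.506      1.506
  E            4.318     0.3227      1.773      1.552
  solve Keq expr → x = 0.5021; check Q = 143.6
Then change container volume by factor 0.8 (V_new/V_old).
Step 2:
                   E          X          G          J
  I            5.397     0.4034      2.217       1.94
  C           0.0148    0.04441   -0.04441   -0.04441
  E            5.412     0.4478      2.172      1.895
  solve Keq expr → x = -0.0148; check Q = 143.6
Then change container volume by factor 0.8 (V_new/V_old).
Step 3:
                   E          X          G          J
  I            6.765     0.5598      2.715      2.369
  C          0.01972    0.05916   -0.05916   -0.05916
  E            6.785     0.6189      2.656       2.31
  solve Keq expr → x = -0.01972; check Q = 143.6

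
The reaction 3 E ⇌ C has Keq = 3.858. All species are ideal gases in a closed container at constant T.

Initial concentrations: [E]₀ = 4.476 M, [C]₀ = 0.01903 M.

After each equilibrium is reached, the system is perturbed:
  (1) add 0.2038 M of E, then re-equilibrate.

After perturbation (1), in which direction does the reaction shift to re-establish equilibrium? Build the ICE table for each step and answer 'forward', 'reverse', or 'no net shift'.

Q₀ = 2.1221e-04 vs Keq = 3.858 ⇒ Q<K, forward
Step 1:
                    E           C
  Initial       4.476     0.01903
  Change       -3.784       1.261
  Equil        0.6923        1.28
  solve Keq expr → x = 1.261; check Q = 3.858
Then add 0.2038 M of E.
Step 2:
                    E           C
  Initial      0.8961        1.28
  Change      -0.1924     0.06414
  Equil        0.7037       1.344
  solve Keq expr → x = 0.06414; check Q = 3.858

Direction: forward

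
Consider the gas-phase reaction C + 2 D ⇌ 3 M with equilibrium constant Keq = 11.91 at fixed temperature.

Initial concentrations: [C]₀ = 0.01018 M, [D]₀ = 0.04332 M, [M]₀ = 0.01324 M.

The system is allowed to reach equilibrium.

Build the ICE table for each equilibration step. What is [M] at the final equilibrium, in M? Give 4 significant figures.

Q₀ = 0.1215 vs Keq = 11.91 ⇒ Q<K, forward
Step 1:
                   C          D          M
  Initial    0.01018    0.04332    0.01324
  Change   -0.006702    -0.0134    0.02011
  Equil     0.003478    0.02992    0.03335
  solve Keq expr → x = 0.006702; check Q = 11.91

[M]_eq = 0.03335 M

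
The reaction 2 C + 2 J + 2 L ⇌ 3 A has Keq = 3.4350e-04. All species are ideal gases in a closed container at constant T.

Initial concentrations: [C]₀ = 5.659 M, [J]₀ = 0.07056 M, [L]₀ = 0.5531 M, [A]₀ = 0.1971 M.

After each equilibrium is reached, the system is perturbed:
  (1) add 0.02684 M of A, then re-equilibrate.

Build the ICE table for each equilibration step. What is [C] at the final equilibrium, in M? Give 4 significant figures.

Q₀ = 0.157 vs Keq = 3.4350e-04 ⇒ Q>K, reverse
Step 1:
                  C         J         L         A
  init        5.659   0.07056    0.5531    0.1971
  Δ         0.09717   0.09717   0.09717   -0.1458
  eq          5.756    0.1677    0.6503   0.05135
  solve Keq expr → x = -0.04858; check Q = 3.4350e-04
Then add 0.02684 M of A.
Step 2:
                  C         J         L         A
  init        5.756    0.1677    0.6503   0.07819
  Δ         0.01522   0.01522   0.01522  -0.02283
  eq          5.771     0.183    0.6655   0.05535
  solve Keq expr → x = -0.007612; check Q = 3.4350e-04

[C]_eq = 5.771 M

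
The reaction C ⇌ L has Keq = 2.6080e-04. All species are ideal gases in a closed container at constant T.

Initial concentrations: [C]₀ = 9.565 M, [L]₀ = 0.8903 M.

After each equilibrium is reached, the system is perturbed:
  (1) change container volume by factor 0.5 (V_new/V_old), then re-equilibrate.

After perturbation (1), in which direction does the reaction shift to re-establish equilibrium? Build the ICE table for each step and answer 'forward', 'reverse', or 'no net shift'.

Q₀ = 0.09308 vs Keq = 2.6080e-04 ⇒ Q>K, reverse
Step 1:
                  C         L
  init        9.565    0.8903
  Δ          0.8876   -0.8876
  eq          10.45  0.002726
  solve Keq expr → x = -0.8876; check Q = 2.6080e-04
Then change container volume by factor 0.5 (V_new/V_old).
Step 2:
                  C         L
  init        20.91  0.005452
  Δ               0         0
  eq          20.91  0.005452
  solve Keq expr → x = 0; check Q = 2.6080e-04

Direction: no net shift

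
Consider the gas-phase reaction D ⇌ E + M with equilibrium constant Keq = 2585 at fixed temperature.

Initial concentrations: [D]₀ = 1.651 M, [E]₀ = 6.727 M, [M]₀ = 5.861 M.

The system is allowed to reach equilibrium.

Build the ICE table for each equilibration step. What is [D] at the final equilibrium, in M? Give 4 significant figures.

Q₀ = 23.88 vs Keq = 2585 ⇒ Q<K, forward
Step 1:
                  D         E         M
  I           1.651     6.727     5.861
  C          -1.627     1.627     1.627
  E          0.0242     8.354     7.488
  solve Keq expr → x = 1.627; check Q = 2585

[D]_eq = 0.0242 M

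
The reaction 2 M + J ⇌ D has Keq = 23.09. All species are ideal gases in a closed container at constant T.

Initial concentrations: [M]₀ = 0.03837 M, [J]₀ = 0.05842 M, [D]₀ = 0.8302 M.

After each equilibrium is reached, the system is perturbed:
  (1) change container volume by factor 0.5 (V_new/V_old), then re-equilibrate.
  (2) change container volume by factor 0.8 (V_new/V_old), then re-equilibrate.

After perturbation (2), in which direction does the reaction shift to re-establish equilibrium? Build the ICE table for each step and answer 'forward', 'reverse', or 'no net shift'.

Direction: forward

Q₀ = 9652 vs Keq = 23.09 ⇒ Q>K, reverse
Step 1:
                    M           J           D
  init        0.03837     0.05842      0.8302
  Δ             0.324       0.162      -0.162
  eq           0.3624      0.2204      0.6682
  solve Keq expr → x = -0.162; check Q = 23.09
Then change container volume by factor 0.5 (V_new/V_old).
Step 2:
                    M           J           D
  init         0.7247      0.4408       1.336
  Δ           -0.2688     -0.1344      0.1344
  eq           0.4559      0.3064       1.471
  solve Keq expr → x = 0.1344; check Q = 23.09
Then change container volume by factor 0.8 (V_new/V_old).
Step 3:
                    M           J           D
  init         0.5699       0.383       1.839
  Δ          -0.08206    -0.04103     0.04103
  eq           0.4879       0.342        1.88
  solve Keq expr → x = 0.04103; check Q = 23.09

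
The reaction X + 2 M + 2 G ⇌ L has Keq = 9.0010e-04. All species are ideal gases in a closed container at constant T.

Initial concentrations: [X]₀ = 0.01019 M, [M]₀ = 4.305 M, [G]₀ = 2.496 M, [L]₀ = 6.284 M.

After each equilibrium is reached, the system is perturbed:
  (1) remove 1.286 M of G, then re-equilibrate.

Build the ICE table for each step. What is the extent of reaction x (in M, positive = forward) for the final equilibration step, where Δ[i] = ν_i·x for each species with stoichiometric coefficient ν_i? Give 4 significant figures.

Q₀ = 5.341 vs Keq = 9.0010e-04 ⇒ Q>K, reverse
Step 1:
                    X           M           G           L
  Initial     0.01019       4.305       2.496       6.284
  Change        1.889       3.778       3.778      -1.889
  Equil         1.899       8.083       6.274       4.395
  solve Keq expr → x = -1.889; check Q = 9.0010e-04
Then remove 1.286 M of G.
Step 2:
                    X           M           G           L
  Initial       1.899       8.083       4.988       4.395
  Change       0.2319      0.4637      0.4637     -0.2319
  Equil         2.131       8.546       5.451       4.163
  solve Keq expr → x = -0.2319; check Q = 9.0010e-04

x = -0.2319 M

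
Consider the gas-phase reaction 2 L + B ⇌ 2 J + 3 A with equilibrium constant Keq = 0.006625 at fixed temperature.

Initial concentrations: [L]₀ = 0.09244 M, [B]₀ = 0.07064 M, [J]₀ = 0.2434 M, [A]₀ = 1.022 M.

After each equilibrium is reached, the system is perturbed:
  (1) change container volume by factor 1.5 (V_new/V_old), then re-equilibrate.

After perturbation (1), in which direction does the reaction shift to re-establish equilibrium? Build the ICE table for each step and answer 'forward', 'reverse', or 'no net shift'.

Direction: forward

Q₀ = 104.8 vs Keq = 0.006625 ⇒ Q>K, reverse
Step 1:
                  L         B         J         A
  I         0.09244   0.07064    0.2434     1.022
  C           0.224     0.112    -0.224    -0.336
  E          0.3165    0.1827   0.01938     0.686
  solve Keq expr → x = -0.112; check Q = 0.006625
Then change container volume by factor 1.5 (V_new/V_old).
Step 2:
                  L         B         J         A
  I           0.211    0.1218   0.01292    0.4573
  C       -0.005291 -0.002645  0.005291  0.007936
  E          0.2057    0.1191   0.01821    0.4652
  solve Keq expr → x = 0.002645; check Q = 0.006625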